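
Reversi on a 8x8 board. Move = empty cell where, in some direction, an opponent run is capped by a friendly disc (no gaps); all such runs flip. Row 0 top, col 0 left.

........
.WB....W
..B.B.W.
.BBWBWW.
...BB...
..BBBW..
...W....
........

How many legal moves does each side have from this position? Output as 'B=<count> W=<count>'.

-- B to move --
(0,0): flips 1 -> legal
(0,1): no bracket -> illegal
(0,2): no bracket -> illegal
(0,6): no bracket -> illegal
(0,7): no bracket -> illegal
(1,0): flips 1 -> legal
(1,5): no bracket -> illegal
(1,6): no bracket -> illegal
(2,0): no bracket -> illegal
(2,1): no bracket -> illegal
(2,3): flips 1 -> legal
(2,5): no bracket -> illegal
(2,7): no bracket -> illegal
(3,7): flips 2 -> legal
(4,2): flips 1 -> legal
(4,5): no bracket -> illegal
(4,6): flips 1 -> legal
(4,7): no bracket -> illegal
(5,6): flips 1 -> legal
(6,2): no bracket -> illegal
(6,4): no bracket -> illegal
(6,5): no bracket -> illegal
(6,6): flips 1 -> legal
(7,2): flips 1 -> legal
(7,3): flips 1 -> legal
(7,4): flips 1 -> legal
B mobility = 11
-- W to move --
(0,1): no bracket -> illegal
(0,2): no bracket -> illegal
(0,3): no bracket -> illegal
(1,3): flips 2 -> legal
(1,4): no bracket -> illegal
(1,5): flips 1 -> legal
(2,0): no bracket -> illegal
(2,1): no bracket -> illegal
(2,3): no bracket -> illegal
(2,5): no bracket -> illegal
(3,0): flips 2 -> legal
(4,0): no bracket -> illegal
(4,1): flips 1 -> legal
(4,2): no bracket -> illegal
(4,5): flips 1 -> legal
(5,1): flips 3 -> legal
(6,1): no bracket -> illegal
(6,2): flips 2 -> legal
(6,4): no bracket -> illegal
(6,5): no bracket -> illegal
W mobility = 7

Answer: B=11 W=7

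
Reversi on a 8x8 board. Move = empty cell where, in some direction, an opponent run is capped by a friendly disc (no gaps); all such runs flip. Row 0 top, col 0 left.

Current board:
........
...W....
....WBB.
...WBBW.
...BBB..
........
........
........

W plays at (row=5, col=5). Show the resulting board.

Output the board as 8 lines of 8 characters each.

Place W at (5,5); scan 8 dirs for brackets.
Dir NW: opp run (4,4) capped by W -> flip
Dir N: opp run (4,5) (3,5) (2,5), next='.' -> no flip
Dir NE: first cell '.' (not opp) -> no flip
Dir W: first cell '.' (not opp) -> no flip
Dir E: first cell '.' (not opp) -> no flip
Dir SW: first cell '.' (not opp) -> no flip
Dir S: first cell '.' (not opp) -> no flip
Dir SE: first cell '.' (not opp) -> no flip
All flips: (4,4)

Answer: ........
...W....
....WBB.
...WBBW.
...BWB..
.....W..
........
........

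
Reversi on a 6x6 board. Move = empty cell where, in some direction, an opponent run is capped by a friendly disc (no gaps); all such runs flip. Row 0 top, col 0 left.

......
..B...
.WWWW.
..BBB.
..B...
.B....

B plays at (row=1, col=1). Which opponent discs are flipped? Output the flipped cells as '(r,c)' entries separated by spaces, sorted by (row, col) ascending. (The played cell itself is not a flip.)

Dir NW: first cell '.' (not opp) -> no flip
Dir N: first cell '.' (not opp) -> no flip
Dir NE: first cell '.' (not opp) -> no flip
Dir W: first cell '.' (not opp) -> no flip
Dir E: first cell 'B' (not opp) -> no flip
Dir SW: first cell '.' (not opp) -> no flip
Dir S: opp run (2,1), next='.' -> no flip
Dir SE: opp run (2,2) capped by B -> flip

Answer: (2,2)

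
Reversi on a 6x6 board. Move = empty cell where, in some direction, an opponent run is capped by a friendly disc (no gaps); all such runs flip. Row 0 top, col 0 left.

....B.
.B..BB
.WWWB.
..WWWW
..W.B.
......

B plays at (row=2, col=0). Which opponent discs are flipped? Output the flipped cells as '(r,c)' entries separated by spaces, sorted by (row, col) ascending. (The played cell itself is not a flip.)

Dir NW: edge -> no flip
Dir N: first cell '.' (not opp) -> no flip
Dir NE: first cell 'B' (not opp) -> no flip
Dir W: edge -> no flip
Dir E: opp run (2,1) (2,2) (2,3) capped by B -> flip
Dir SW: edge -> no flip
Dir S: first cell '.' (not opp) -> no flip
Dir SE: first cell '.' (not opp) -> no flip

Answer: (2,1) (2,2) (2,3)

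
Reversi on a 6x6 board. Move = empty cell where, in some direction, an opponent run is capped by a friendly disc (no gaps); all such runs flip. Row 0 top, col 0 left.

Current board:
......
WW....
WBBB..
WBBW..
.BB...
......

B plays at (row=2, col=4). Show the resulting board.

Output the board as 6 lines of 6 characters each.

Place B at (2,4); scan 8 dirs for brackets.
Dir NW: first cell '.' (not opp) -> no flip
Dir N: first cell '.' (not opp) -> no flip
Dir NE: first cell '.' (not opp) -> no flip
Dir W: first cell 'B' (not opp) -> no flip
Dir E: first cell '.' (not opp) -> no flip
Dir SW: opp run (3,3) capped by B -> flip
Dir S: first cell '.' (not opp) -> no flip
Dir SE: first cell '.' (not opp) -> no flip
All flips: (3,3)

Answer: ......
WW....
WBBBB.
WBBB..
.BB...
......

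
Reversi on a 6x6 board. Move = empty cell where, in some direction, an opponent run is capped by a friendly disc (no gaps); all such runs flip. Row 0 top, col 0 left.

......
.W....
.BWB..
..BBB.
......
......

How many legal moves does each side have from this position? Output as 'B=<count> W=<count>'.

Answer: B=3 W=5

Derivation:
-- B to move --
(0,0): flips 2 -> legal
(0,1): flips 1 -> legal
(0,2): no bracket -> illegal
(1,0): no bracket -> illegal
(1,2): flips 1 -> legal
(1,3): no bracket -> illegal
(2,0): no bracket -> illegal
(3,1): no bracket -> illegal
B mobility = 3
-- W to move --
(1,0): no bracket -> illegal
(1,2): no bracket -> illegal
(1,3): no bracket -> illegal
(1,4): no bracket -> illegal
(2,0): flips 1 -> legal
(2,4): flips 1 -> legal
(2,5): no bracket -> illegal
(3,0): no bracket -> illegal
(3,1): flips 1 -> legal
(3,5): no bracket -> illegal
(4,1): no bracket -> illegal
(4,2): flips 1 -> legal
(4,3): no bracket -> illegal
(4,4): flips 1 -> legal
(4,5): no bracket -> illegal
W mobility = 5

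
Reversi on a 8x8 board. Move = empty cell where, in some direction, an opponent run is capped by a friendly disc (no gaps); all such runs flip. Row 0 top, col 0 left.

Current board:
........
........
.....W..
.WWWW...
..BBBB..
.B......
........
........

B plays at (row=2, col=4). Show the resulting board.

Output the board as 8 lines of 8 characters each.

Answer: ........
........
....BW..
.WWBB...
..BBBB..
.B......
........
........

Derivation:
Place B at (2,4); scan 8 dirs for brackets.
Dir NW: first cell '.' (not opp) -> no flip
Dir N: first cell '.' (not opp) -> no flip
Dir NE: first cell '.' (not opp) -> no flip
Dir W: first cell '.' (not opp) -> no flip
Dir E: opp run (2,5), next='.' -> no flip
Dir SW: opp run (3,3) capped by B -> flip
Dir S: opp run (3,4) capped by B -> flip
Dir SE: first cell '.' (not opp) -> no flip
All flips: (3,3) (3,4)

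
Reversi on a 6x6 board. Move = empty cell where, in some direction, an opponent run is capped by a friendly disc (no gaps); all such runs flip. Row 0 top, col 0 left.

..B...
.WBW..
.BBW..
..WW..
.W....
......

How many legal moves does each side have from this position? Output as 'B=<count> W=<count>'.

Answer: B=11 W=4

Derivation:
-- B to move --
(0,0): flips 1 -> legal
(0,1): flips 1 -> legal
(0,3): no bracket -> illegal
(0,4): flips 1 -> legal
(1,0): flips 1 -> legal
(1,4): flips 1 -> legal
(2,0): flips 1 -> legal
(2,4): flips 2 -> legal
(3,0): no bracket -> illegal
(3,1): no bracket -> illegal
(3,4): flips 1 -> legal
(4,0): no bracket -> illegal
(4,2): flips 1 -> legal
(4,3): flips 1 -> legal
(4,4): flips 1 -> legal
(5,0): no bracket -> illegal
(5,1): no bracket -> illegal
(5,2): no bracket -> illegal
B mobility = 11
-- W to move --
(0,1): flips 1 -> legal
(0,3): no bracket -> illegal
(1,0): flips 1 -> legal
(2,0): flips 2 -> legal
(3,0): no bracket -> illegal
(3,1): flips 2 -> legal
W mobility = 4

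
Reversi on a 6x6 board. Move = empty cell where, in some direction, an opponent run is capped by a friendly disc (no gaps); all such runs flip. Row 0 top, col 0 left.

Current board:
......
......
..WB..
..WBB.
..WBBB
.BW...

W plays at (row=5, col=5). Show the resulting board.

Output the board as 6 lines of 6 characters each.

Place W at (5,5); scan 8 dirs for brackets.
Dir NW: opp run (4,4) (3,3) capped by W -> flip
Dir N: opp run (4,5), next='.' -> no flip
Dir NE: edge -> no flip
Dir W: first cell '.' (not opp) -> no flip
Dir E: edge -> no flip
Dir SW: edge -> no flip
Dir S: edge -> no flip
Dir SE: edge -> no flip
All flips: (3,3) (4,4)

Answer: ......
......
..WB..
..WWB.
..WBWB
.BW..W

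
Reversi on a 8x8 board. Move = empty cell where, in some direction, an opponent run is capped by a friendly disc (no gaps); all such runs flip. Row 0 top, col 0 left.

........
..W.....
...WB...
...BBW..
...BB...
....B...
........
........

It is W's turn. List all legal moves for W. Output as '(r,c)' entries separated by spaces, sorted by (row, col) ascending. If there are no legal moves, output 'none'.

Answer: (1,3) (2,5) (3,2) (4,5) (5,3)

Derivation:
(1,3): flips 1 -> legal
(1,4): no bracket -> illegal
(1,5): no bracket -> illegal
(2,2): no bracket -> illegal
(2,5): flips 1 -> legal
(3,2): flips 2 -> legal
(4,2): no bracket -> illegal
(4,5): flips 1 -> legal
(5,2): no bracket -> illegal
(5,3): flips 3 -> legal
(5,5): no bracket -> illegal
(6,3): no bracket -> illegal
(6,4): no bracket -> illegal
(6,5): no bracket -> illegal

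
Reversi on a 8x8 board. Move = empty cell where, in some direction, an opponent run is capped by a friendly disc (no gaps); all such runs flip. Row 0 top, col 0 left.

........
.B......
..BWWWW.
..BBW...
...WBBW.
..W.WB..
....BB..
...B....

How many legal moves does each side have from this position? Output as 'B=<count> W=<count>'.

-- B to move --
(1,2): flips 2 -> legal
(1,3): flips 1 -> legal
(1,4): flips 3 -> legal
(1,5): flips 1 -> legal
(1,6): no bracket -> illegal
(1,7): no bracket -> illegal
(2,7): flips 4 -> legal
(3,5): flips 1 -> legal
(3,6): no bracket -> illegal
(3,7): flips 1 -> legal
(4,1): no bracket -> illegal
(4,2): flips 1 -> legal
(4,7): flips 1 -> legal
(5,1): no bracket -> illegal
(5,3): flips 2 -> legal
(5,6): no bracket -> illegal
(5,7): no bracket -> illegal
(6,1): no bracket -> illegal
(6,2): no bracket -> illegal
(6,3): flips 1 -> legal
B mobility = 11
-- W to move --
(0,0): no bracket -> illegal
(0,1): no bracket -> illegal
(0,2): no bracket -> illegal
(1,0): no bracket -> illegal
(1,2): no bracket -> illegal
(1,3): no bracket -> illegal
(2,0): no bracket -> illegal
(2,1): flips 2 -> legal
(3,1): flips 2 -> legal
(3,5): no bracket -> illegal
(3,6): flips 1 -> legal
(4,1): flips 1 -> legal
(4,2): flips 1 -> legal
(5,3): no bracket -> illegal
(5,6): flips 2 -> legal
(6,2): no bracket -> illegal
(6,3): no bracket -> illegal
(6,6): no bracket -> illegal
(7,2): no bracket -> illegal
(7,4): flips 1 -> legal
(7,5): no bracket -> illegal
(7,6): flips 1 -> legal
W mobility = 8

Answer: B=11 W=8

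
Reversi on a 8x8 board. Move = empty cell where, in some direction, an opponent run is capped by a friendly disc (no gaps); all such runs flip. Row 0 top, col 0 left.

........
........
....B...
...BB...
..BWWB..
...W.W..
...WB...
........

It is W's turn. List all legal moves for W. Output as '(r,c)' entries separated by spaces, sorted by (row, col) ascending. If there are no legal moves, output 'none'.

Answer: (1,4) (2,2) (2,3) (2,5) (3,1) (3,5) (4,1) (4,6) (6,5) (7,3) (7,5)

Derivation:
(1,3): no bracket -> illegal
(1,4): flips 2 -> legal
(1,5): no bracket -> illegal
(2,2): flips 1 -> legal
(2,3): flips 1 -> legal
(2,5): flips 1 -> legal
(3,1): flips 1 -> legal
(3,2): no bracket -> illegal
(3,5): flips 1 -> legal
(3,6): no bracket -> illegal
(4,1): flips 1 -> legal
(4,6): flips 1 -> legal
(5,1): no bracket -> illegal
(5,2): no bracket -> illegal
(5,4): no bracket -> illegal
(5,6): no bracket -> illegal
(6,5): flips 1 -> legal
(7,3): flips 1 -> legal
(7,4): no bracket -> illegal
(7,5): flips 1 -> legal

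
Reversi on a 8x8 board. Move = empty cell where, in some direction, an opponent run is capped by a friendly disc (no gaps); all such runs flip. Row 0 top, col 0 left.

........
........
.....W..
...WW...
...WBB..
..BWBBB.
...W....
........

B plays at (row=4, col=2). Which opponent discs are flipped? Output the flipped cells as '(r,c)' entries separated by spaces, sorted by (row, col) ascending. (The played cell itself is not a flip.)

Dir NW: first cell '.' (not opp) -> no flip
Dir N: first cell '.' (not opp) -> no flip
Dir NE: opp run (3,3), next='.' -> no flip
Dir W: first cell '.' (not opp) -> no flip
Dir E: opp run (4,3) capped by B -> flip
Dir SW: first cell '.' (not opp) -> no flip
Dir S: first cell 'B' (not opp) -> no flip
Dir SE: opp run (5,3), next='.' -> no flip

Answer: (4,3)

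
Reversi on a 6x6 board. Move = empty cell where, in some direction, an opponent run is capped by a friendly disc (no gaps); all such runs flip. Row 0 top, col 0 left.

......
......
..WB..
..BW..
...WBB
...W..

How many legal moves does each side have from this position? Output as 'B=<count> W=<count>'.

Answer: B=6 W=7

Derivation:
-- B to move --
(1,1): flips 2 -> legal
(1,2): flips 1 -> legal
(1,3): no bracket -> illegal
(2,1): flips 1 -> legal
(2,4): no bracket -> illegal
(3,1): no bracket -> illegal
(3,4): flips 1 -> legal
(4,2): flips 1 -> legal
(5,2): no bracket -> illegal
(5,4): flips 1 -> legal
B mobility = 6
-- W to move --
(1,2): no bracket -> illegal
(1,3): flips 1 -> legal
(1,4): no bracket -> illegal
(2,1): flips 1 -> legal
(2,4): flips 1 -> legal
(3,1): flips 1 -> legal
(3,4): no bracket -> illegal
(3,5): flips 1 -> legal
(4,1): no bracket -> illegal
(4,2): flips 1 -> legal
(5,4): no bracket -> illegal
(5,5): flips 1 -> legal
W mobility = 7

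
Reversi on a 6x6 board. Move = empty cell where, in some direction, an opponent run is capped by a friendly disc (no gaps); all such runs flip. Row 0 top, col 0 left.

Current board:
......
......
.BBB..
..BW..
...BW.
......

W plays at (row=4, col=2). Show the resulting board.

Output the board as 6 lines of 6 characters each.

Place W at (4,2); scan 8 dirs for brackets.
Dir NW: first cell '.' (not opp) -> no flip
Dir N: opp run (3,2) (2,2), next='.' -> no flip
Dir NE: first cell 'W' (not opp) -> no flip
Dir W: first cell '.' (not opp) -> no flip
Dir E: opp run (4,3) capped by W -> flip
Dir SW: first cell '.' (not opp) -> no flip
Dir S: first cell '.' (not opp) -> no flip
Dir SE: first cell '.' (not opp) -> no flip
All flips: (4,3)

Answer: ......
......
.BBB..
..BW..
..WWW.
......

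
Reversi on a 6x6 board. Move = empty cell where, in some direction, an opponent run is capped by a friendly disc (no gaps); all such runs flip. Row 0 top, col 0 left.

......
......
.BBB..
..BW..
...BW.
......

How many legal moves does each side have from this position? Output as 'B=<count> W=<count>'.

Answer: B=3 W=5

Derivation:
-- B to move --
(2,4): no bracket -> illegal
(3,4): flips 1 -> legal
(3,5): no bracket -> illegal
(4,2): no bracket -> illegal
(4,5): flips 1 -> legal
(5,3): no bracket -> illegal
(5,4): no bracket -> illegal
(5,5): flips 2 -> legal
B mobility = 3
-- W to move --
(1,0): no bracket -> illegal
(1,1): flips 1 -> legal
(1,2): no bracket -> illegal
(1,3): flips 1 -> legal
(1,4): no bracket -> illegal
(2,0): no bracket -> illegal
(2,4): no bracket -> illegal
(3,0): no bracket -> illegal
(3,1): flips 1 -> legal
(3,4): no bracket -> illegal
(4,1): no bracket -> illegal
(4,2): flips 1 -> legal
(5,2): no bracket -> illegal
(5,3): flips 1 -> legal
(5,4): no bracket -> illegal
W mobility = 5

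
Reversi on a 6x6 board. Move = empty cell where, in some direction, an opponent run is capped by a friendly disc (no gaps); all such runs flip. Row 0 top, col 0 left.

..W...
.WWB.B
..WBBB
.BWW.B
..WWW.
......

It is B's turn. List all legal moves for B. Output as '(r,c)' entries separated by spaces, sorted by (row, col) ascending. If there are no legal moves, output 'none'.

(0,0): no bracket -> illegal
(0,1): flips 1 -> legal
(0,3): no bracket -> illegal
(1,0): flips 2 -> legal
(2,0): no bracket -> illegal
(2,1): flips 1 -> legal
(3,4): flips 2 -> legal
(4,1): flips 1 -> legal
(4,5): no bracket -> illegal
(5,1): flips 2 -> legal
(5,2): no bracket -> illegal
(5,3): flips 4 -> legal
(5,4): no bracket -> illegal
(5,5): no bracket -> illegal

Answer: (0,1) (1,0) (2,1) (3,4) (4,1) (5,1) (5,3)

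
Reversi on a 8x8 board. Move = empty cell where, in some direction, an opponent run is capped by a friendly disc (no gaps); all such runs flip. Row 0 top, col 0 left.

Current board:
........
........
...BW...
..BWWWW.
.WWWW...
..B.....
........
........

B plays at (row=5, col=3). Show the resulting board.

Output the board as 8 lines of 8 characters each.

Answer: ........
........
...BW...
..BBWWW.
.WWBW...
..BB....
........
........

Derivation:
Place B at (5,3); scan 8 dirs for brackets.
Dir NW: opp run (4,2), next='.' -> no flip
Dir N: opp run (4,3) (3,3) capped by B -> flip
Dir NE: opp run (4,4) (3,5), next='.' -> no flip
Dir W: first cell 'B' (not opp) -> no flip
Dir E: first cell '.' (not opp) -> no flip
Dir SW: first cell '.' (not opp) -> no flip
Dir S: first cell '.' (not opp) -> no flip
Dir SE: first cell '.' (not opp) -> no flip
All flips: (3,3) (4,3)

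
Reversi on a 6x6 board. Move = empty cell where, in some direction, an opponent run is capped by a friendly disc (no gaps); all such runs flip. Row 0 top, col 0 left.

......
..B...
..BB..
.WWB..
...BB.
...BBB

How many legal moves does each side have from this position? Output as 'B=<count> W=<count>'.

-- B to move --
(2,0): no bracket -> illegal
(2,1): flips 1 -> legal
(3,0): flips 2 -> legal
(4,0): flips 1 -> legal
(4,1): flips 1 -> legal
(4,2): flips 1 -> legal
B mobility = 5
-- W to move --
(0,1): no bracket -> illegal
(0,2): flips 2 -> legal
(0,3): no bracket -> illegal
(1,1): no bracket -> illegal
(1,3): flips 1 -> legal
(1,4): flips 1 -> legal
(2,1): no bracket -> illegal
(2,4): no bracket -> illegal
(3,4): flips 1 -> legal
(3,5): no bracket -> illegal
(4,2): no bracket -> illegal
(4,5): no bracket -> illegal
(5,2): no bracket -> illegal
W mobility = 4

Answer: B=5 W=4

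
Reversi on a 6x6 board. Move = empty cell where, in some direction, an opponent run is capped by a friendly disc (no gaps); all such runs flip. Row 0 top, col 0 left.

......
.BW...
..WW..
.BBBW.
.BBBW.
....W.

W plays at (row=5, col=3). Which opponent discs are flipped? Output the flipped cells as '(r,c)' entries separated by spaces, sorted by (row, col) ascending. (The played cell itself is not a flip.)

Dir NW: opp run (4,2) (3,1), next='.' -> no flip
Dir N: opp run (4,3) (3,3) capped by W -> flip
Dir NE: first cell 'W' (not opp) -> no flip
Dir W: first cell '.' (not opp) -> no flip
Dir E: first cell 'W' (not opp) -> no flip
Dir SW: edge -> no flip
Dir S: edge -> no flip
Dir SE: edge -> no flip

Answer: (3,3) (4,3)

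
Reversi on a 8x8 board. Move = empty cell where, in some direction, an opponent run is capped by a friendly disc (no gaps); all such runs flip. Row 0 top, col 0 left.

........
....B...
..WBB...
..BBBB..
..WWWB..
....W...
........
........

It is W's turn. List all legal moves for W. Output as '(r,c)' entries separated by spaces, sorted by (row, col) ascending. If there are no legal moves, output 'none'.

Answer: (0,4) (1,3) (1,5) (2,1) (2,5) (2,6) (3,6) (4,6)

Derivation:
(0,3): no bracket -> illegal
(0,4): flips 3 -> legal
(0,5): no bracket -> illegal
(1,2): no bracket -> illegal
(1,3): flips 2 -> legal
(1,5): flips 2 -> legal
(2,1): flips 1 -> legal
(2,5): flips 3 -> legal
(2,6): flips 1 -> legal
(3,1): no bracket -> illegal
(3,6): flips 1 -> legal
(4,1): no bracket -> illegal
(4,6): flips 1 -> legal
(5,5): no bracket -> illegal
(5,6): no bracket -> illegal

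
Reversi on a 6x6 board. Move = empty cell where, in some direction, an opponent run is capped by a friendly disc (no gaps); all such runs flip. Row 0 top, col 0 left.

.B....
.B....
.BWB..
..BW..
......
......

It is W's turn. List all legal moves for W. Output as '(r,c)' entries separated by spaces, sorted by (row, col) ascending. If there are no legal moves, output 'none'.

(0,0): flips 1 -> legal
(0,2): no bracket -> illegal
(1,0): no bracket -> illegal
(1,2): no bracket -> illegal
(1,3): flips 1 -> legal
(1,4): no bracket -> illegal
(2,0): flips 1 -> legal
(2,4): flips 1 -> legal
(3,0): no bracket -> illegal
(3,1): flips 1 -> legal
(3,4): no bracket -> illegal
(4,1): no bracket -> illegal
(4,2): flips 1 -> legal
(4,3): no bracket -> illegal

Answer: (0,0) (1,3) (2,0) (2,4) (3,1) (4,2)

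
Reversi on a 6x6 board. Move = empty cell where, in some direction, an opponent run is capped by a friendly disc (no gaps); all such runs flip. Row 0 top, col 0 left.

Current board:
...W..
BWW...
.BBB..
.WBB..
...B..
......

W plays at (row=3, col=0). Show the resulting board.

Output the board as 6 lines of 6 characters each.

Answer: ...W..
BWW...
.WBB..
WWBB..
...B..
......

Derivation:
Place W at (3,0); scan 8 dirs for brackets.
Dir NW: edge -> no flip
Dir N: first cell '.' (not opp) -> no flip
Dir NE: opp run (2,1) capped by W -> flip
Dir W: edge -> no flip
Dir E: first cell 'W' (not opp) -> no flip
Dir SW: edge -> no flip
Dir S: first cell '.' (not opp) -> no flip
Dir SE: first cell '.' (not opp) -> no flip
All flips: (2,1)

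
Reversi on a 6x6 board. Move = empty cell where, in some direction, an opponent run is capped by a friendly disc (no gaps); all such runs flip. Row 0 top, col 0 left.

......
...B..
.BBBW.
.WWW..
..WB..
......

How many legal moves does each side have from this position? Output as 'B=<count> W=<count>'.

-- B to move --
(1,4): no bracket -> illegal
(1,5): no bracket -> illegal
(2,0): no bracket -> illegal
(2,5): flips 1 -> legal
(3,0): no bracket -> illegal
(3,4): no bracket -> illegal
(3,5): flips 1 -> legal
(4,0): flips 1 -> legal
(4,1): flips 3 -> legal
(4,4): flips 1 -> legal
(5,1): no bracket -> illegal
(5,2): flips 2 -> legal
(5,3): no bracket -> illegal
B mobility = 6
-- W to move --
(0,2): flips 1 -> legal
(0,3): flips 2 -> legal
(0,4): flips 2 -> legal
(1,0): flips 1 -> legal
(1,1): flips 2 -> legal
(1,2): flips 1 -> legal
(1,4): flips 1 -> legal
(2,0): flips 3 -> legal
(3,0): no bracket -> illegal
(3,4): no bracket -> illegal
(4,4): flips 1 -> legal
(5,2): no bracket -> illegal
(5,3): flips 1 -> legal
(5,4): flips 1 -> legal
W mobility = 11

Answer: B=6 W=11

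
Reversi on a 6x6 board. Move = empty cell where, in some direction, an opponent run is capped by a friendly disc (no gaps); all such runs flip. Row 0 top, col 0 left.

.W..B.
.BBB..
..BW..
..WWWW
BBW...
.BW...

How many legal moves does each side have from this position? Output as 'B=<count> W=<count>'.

-- B to move --
(0,0): no bracket -> illegal
(0,2): no bracket -> illegal
(1,0): no bracket -> illegal
(1,4): flips 2 -> legal
(2,1): no bracket -> illegal
(2,4): flips 3 -> legal
(2,5): no bracket -> illegal
(3,1): no bracket -> illegal
(4,3): flips 3 -> legal
(4,4): flips 1 -> legal
(4,5): flips 2 -> legal
(5,3): flips 1 -> legal
B mobility = 6
-- W to move --
(0,0): flips 2 -> legal
(0,2): flips 2 -> legal
(0,3): flips 1 -> legal
(0,5): no bracket -> illegal
(1,0): no bracket -> illegal
(1,4): no bracket -> illegal
(1,5): no bracket -> illegal
(2,0): no bracket -> illegal
(2,1): flips 2 -> legal
(2,4): no bracket -> illegal
(3,0): flips 1 -> legal
(3,1): no bracket -> illegal
(5,0): flips 2 -> legal
W mobility = 6

Answer: B=6 W=6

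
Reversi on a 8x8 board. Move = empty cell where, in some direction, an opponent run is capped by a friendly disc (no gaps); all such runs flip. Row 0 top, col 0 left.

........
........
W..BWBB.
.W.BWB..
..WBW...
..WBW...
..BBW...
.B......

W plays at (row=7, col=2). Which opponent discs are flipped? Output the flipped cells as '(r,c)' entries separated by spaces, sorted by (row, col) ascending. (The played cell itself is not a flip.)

Answer: (6,2) (6,3)

Derivation:
Dir NW: first cell '.' (not opp) -> no flip
Dir N: opp run (6,2) capped by W -> flip
Dir NE: opp run (6,3) capped by W -> flip
Dir W: opp run (7,1), next='.' -> no flip
Dir E: first cell '.' (not opp) -> no flip
Dir SW: edge -> no flip
Dir S: edge -> no flip
Dir SE: edge -> no flip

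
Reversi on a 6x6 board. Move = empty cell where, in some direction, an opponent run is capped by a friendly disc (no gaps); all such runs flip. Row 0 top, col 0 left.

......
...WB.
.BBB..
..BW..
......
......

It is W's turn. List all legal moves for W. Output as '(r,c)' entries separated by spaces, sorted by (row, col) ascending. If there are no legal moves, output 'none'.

Answer: (1,1) (1,5) (3,1)

Derivation:
(0,3): no bracket -> illegal
(0,4): no bracket -> illegal
(0,5): no bracket -> illegal
(1,0): no bracket -> illegal
(1,1): flips 1 -> legal
(1,2): no bracket -> illegal
(1,5): flips 1 -> legal
(2,0): no bracket -> illegal
(2,4): no bracket -> illegal
(2,5): no bracket -> illegal
(3,0): no bracket -> illegal
(3,1): flips 2 -> legal
(3,4): no bracket -> illegal
(4,1): no bracket -> illegal
(4,2): no bracket -> illegal
(4,3): no bracket -> illegal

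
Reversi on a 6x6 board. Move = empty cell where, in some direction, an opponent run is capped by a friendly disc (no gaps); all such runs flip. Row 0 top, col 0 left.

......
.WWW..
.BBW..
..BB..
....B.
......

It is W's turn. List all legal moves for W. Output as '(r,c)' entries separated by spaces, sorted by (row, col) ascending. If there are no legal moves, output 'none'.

(1,0): no bracket -> illegal
(2,0): flips 2 -> legal
(2,4): no bracket -> illegal
(3,0): flips 1 -> legal
(3,1): flips 2 -> legal
(3,4): no bracket -> illegal
(3,5): no bracket -> illegal
(4,1): flips 1 -> legal
(4,2): flips 2 -> legal
(4,3): flips 1 -> legal
(4,5): no bracket -> illegal
(5,3): no bracket -> illegal
(5,4): no bracket -> illegal
(5,5): flips 3 -> legal

Answer: (2,0) (3,0) (3,1) (4,1) (4,2) (4,3) (5,5)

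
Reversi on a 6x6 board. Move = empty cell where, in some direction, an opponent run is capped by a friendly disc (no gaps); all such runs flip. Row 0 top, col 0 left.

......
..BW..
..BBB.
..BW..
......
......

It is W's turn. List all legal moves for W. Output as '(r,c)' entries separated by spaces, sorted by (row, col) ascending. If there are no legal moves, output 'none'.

Answer: (1,1) (1,5) (3,1) (3,5)

Derivation:
(0,1): no bracket -> illegal
(0,2): no bracket -> illegal
(0,3): no bracket -> illegal
(1,1): flips 2 -> legal
(1,4): no bracket -> illegal
(1,5): flips 1 -> legal
(2,1): no bracket -> illegal
(2,5): no bracket -> illegal
(3,1): flips 2 -> legal
(3,4): no bracket -> illegal
(3,5): flips 1 -> legal
(4,1): no bracket -> illegal
(4,2): no bracket -> illegal
(4,3): no bracket -> illegal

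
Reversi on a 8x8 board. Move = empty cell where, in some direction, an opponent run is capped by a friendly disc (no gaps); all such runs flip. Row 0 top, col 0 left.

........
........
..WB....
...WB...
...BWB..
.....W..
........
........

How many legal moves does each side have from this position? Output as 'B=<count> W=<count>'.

Answer: B=4 W=6

Derivation:
-- B to move --
(1,1): no bracket -> illegal
(1,2): no bracket -> illegal
(1,3): no bracket -> illegal
(2,1): flips 1 -> legal
(2,4): no bracket -> illegal
(3,1): no bracket -> illegal
(3,2): flips 1 -> legal
(3,5): no bracket -> illegal
(4,2): no bracket -> illegal
(4,6): no bracket -> illegal
(5,3): no bracket -> illegal
(5,4): flips 1 -> legal
(5,6): no bracket -> illegal
(6,4): no bracket -> illegal
(6,5): flips 1 -> legal
(6,6): no bracket -> illegal
B mobility = 4
-- W to move --
(1,2): no bracket -> illegal
(1,3): flips 1 -> legal
(1,4): no bracket -> illegal
(2,4): flips 2 -> legal
(2,5): no bracket -> illegal
(3,2): no bracket -> illegal
(3,5): flips 2 -> legal
(3,6): no bracket -> illegal
(4,2): flips 1 -> legal
(4,6): flips 1 -> legal
(5,2): no bracket -> illegal
(5,3): flips 1 -> legal
(5,4): no bracket -> illegal
(5,6): no bracket -> illegal
W mobility = 6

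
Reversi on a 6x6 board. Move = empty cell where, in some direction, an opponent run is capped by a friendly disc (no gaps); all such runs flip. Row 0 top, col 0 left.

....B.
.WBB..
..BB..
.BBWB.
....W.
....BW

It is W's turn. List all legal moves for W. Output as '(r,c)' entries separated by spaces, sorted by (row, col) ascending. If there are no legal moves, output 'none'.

(0,1): no bracket -> illegal
(0,2): no bracket -> illegal
(0,3): flips 2 -> legal
(0,5): no bracket -> illegal
(1,4): flips 2 -> legal
(1,5): no bracket -> illegal
(2,0): no bracket -> illegal
(2,1): no bracket -> illegal
(2,4): flips 1 -> legal
(2,5): no bracket -> illegal
(3,0): flips 2 -> legal
(3,5): flips 1 -> legal
(4,0): no bracket -> illegal
(4,1): no bracket -> illegal
(4,2): no bracket -> illegal
(4,3): no bracket -> illegal
(4,5): no bracket -> illegal
(5,3): flips 1 -> legal

Answer: (0,3) (1,4) (2,4) (3,0) (3,5) (5,3)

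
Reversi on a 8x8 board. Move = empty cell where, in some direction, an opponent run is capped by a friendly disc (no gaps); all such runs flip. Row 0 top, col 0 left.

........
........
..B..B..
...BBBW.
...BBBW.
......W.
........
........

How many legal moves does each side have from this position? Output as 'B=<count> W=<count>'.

Answer: B=5 W=6

Derivation:
-- B to move --
(2,6): no bracket -> illegal
(2,7): flips 1 -> legal
(3,7): flips 1 -> legal
(4,7): flips 2 -> legal
(5,5): no bracket -> illegal
(5,7): flips 1 -> legal
(6,5): no bracket -> illegal
(6,6): no bracket -> illegal
(6,7): flips 1 -> legal
B mobility = 5
-- W to move --
(1,1): no bracket -> illegal
(1,2): no bracket -> illegal
(1,3): no bracket -> illegal
(1,4): flips 1 -> legal
(1,5): no bracket -> illegal
(1,6): no bracket -> illegal
(2,1): no bracket -> illegal
(2,3): flips 2 -> legal
(2,4): flips 1 -> legal
(2,6): no bracket -> illegal
(3,1): no bracket -> illegal
(3,2): flips 3 -> legal
(4,2): flips 3 -> legal
(5,2): no bracket -> illegal
(5,3): no bracket -> illegal
(5,4): flips 1 -> legal
(5,5): no bracket -> illegal
W mobility = 6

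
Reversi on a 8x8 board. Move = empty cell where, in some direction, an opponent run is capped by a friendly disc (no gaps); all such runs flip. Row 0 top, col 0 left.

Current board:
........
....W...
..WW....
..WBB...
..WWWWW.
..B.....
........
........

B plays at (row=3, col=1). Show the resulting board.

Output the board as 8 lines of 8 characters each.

Answer: ........
....W...
..WW....
.BBBB...
..WWWWW.
..B.....
........
........

Derivation:
Place B at (3,1); scan 8 dirs for brackets.
Dir NW: first cell '.' (not opp) -> no flip
Dir N: first cell '.' (not opp) -> no flip
Dir NE: opp run (2,2), next='.' -> no flip
Dir W: first cell '.' (not opp) -> no flip
Dir E: opp run (3,2) capped by B -> flip
Dir SW: first cell '.' (not opp) -> no flip
Dir S: first cell '.' (not opp) -> no flip
Dir SE: opp run (4,2), next='.' -> no flip
All flips: (3,2)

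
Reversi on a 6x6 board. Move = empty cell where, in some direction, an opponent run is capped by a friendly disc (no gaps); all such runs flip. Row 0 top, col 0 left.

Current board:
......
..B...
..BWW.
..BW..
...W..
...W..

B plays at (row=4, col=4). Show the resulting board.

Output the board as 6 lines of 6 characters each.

Answer: ......
..B...
..BWW.
..BB..
...WB.
...W..

Derivation:
Place B at (4,4); scan 8 dirs for brackets.
Dir NW: opp run (3,3) capped by B -> flip
Dir N: first cell '.' (not opp) -> no flip
Dir NE: first cell '.' (not opp) -> no flip
Dir W: opp run (4,3), next='.' -> no flip
Dir E: first cell '.' (not opp) -> no flip
Dir SW: opp run (5,3), next=edge -> no flip
Dir S: first cell '.' (not opp) -> no flip
Dir SE: first cell '.' (not opp) -> no flip
All flips: (3,3)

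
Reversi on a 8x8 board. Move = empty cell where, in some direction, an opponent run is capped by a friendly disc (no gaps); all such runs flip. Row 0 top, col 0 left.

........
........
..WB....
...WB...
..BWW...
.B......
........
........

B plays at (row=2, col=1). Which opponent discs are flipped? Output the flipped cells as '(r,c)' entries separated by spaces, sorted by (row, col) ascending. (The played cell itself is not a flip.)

Dir NW: first cell '.' (not opp) -> no flip
Dir N: first cell '.' (not opp) -> no flip
Dir NE: first cell '.' (not opp) -> no flip
Dir W: first cell '.' (not opp) -> no flip
Dir E: opp run (2,2) capped by B -> flip
Dir SW: first cell '.' (not opp) -> no flip
Dir S: first cell '.' (not opp) -> no flip
Dir SE: first cell '.' (not opp) -> no flip

Answer: (2,2)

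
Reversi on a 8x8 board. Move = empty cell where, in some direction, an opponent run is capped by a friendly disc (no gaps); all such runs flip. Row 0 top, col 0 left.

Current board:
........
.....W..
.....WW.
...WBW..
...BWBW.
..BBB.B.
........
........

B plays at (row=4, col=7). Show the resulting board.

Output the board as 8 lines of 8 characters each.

Answer: ........
.....W..
.....WW.
...WBW..
...BWBBB
..BBB.B.
........
........

Derivation:
Place B at (4,7); scan 8 dirs for brackets.
Dir NW: first cell '.' (not opp) -> no flip
Dir N: first cell '.' (not opp) -> no flip
Dir NE: edge -> no flip
Dir W: opp run (4,6) capped by B -> flip
Dir E: edge -> no flip
Dir SW: first cell 'B' (not opp) -> no flip
Dir S: first cell '.' (not opp) -> no flip
Dir SE: edge -> no flip
All flips: (4,6)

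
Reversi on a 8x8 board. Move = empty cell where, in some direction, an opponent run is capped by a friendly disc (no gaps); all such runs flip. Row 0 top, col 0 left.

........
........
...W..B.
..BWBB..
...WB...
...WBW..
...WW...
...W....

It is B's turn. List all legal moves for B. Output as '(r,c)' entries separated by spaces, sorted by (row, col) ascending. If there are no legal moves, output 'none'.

Answer: (1,2) (1,4) (2,2) (4,2) (5,2) (5,6) (6,2) (6,6) (7,2) (7,4)

Derivation:
(1,2): flips 1 -> legal
(1,3): no bracket -> illegal
(1,4): flips 1 -> legal
(2,2): flips 1 -> legal
(2,4): no bracket -> illegal
(4,2): flips 1 -> legal
(4,5): no bracket -> illegal
(4,6): no bracket -> illegal
(5,2): flips 2 -> legal
(5,6): flips 1 -> legal
(6,2): flips 1 -> legal
(6,5): no bracket -> illegal
(6,6): flips 1 -> legal
(7,2): flips 1 -> legal
(7,4): flips 1 -> legal
(7,5): no bracket -> illegal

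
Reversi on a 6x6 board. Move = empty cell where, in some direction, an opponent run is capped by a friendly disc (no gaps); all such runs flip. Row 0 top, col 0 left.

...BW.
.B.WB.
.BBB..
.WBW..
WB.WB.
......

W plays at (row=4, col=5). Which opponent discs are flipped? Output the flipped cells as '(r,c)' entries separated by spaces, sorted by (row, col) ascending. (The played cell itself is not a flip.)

Dir NW: first cell '.' (not opp) -> no flip
Dir N: first cell '.' (not opp) -> no flip
Dir NE: edge -> no flip
Dir W: opp run (4,4) capped by W -> flip
Dir E: edge -> no flip
Dir SW: first cell '.' (not opp) -> no flip
Dir S: first cell '.' (not opp) -> no flip
Dir SE: edge -> no flip

Answer: (4,4)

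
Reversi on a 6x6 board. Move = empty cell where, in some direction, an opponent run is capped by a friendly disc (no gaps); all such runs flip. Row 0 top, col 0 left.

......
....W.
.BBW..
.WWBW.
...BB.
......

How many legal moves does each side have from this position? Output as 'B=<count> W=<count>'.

-- B to move --
(0,3): no bracket -> illegal
(0,4): no bracket -> illegal
(0,5): no bracket -> illegal
(1,2): no bracket -> illegal
(1,3): flips 1 -> legal
(1,5): no bracket -> illegal
(2,0): no bracket -> illegal
(2,4): flips 2 -> legal
(2,5): flips 1 -> legal
(3,0): flips 2 -> legal
(3,5): flips 1 -> legal
(4,0): flips 1 -> legal
(4,1): flips 1 -> legal
(4,2): flips 1 -> legal
(4,5): no bracket -> illegal
B mobility = 8
-- W to move --
(1,0): flips 1 -> legal
(1,1): flips 1 -> legal
(1,2): flips 1 -> legal
(1,3): flips 1 -> legal
(2,0): flips 2 -> legal
(2,4): no bracket -> illegal
(3,0): no bracket -> illegal
(3,5): no bracket -> illegal
(4,2): no bracket -> illegal
(4,5): no bracket -> illegal
(5,2): flips 1 -> legal
(5,3): flips 2 -> legal
(5,4): flips 2 -> legal
(5,5): no bracket -> illegal
W mobility = 8

Answer: B=8 W=8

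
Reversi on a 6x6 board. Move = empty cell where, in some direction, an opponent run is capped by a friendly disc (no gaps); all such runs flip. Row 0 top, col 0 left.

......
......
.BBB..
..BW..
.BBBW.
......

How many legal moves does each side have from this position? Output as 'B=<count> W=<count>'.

Answer: B=4 W=6

Derivation:
-- B to move --
(2,4): flips 1 -> legal
(3,4): flips 1 -> legal
(3,5): no bracket -> illegal
(4,5): flips 1 -> legal
(5,3): no bracket -> illegal
(5,4): no bracket -> illegal
(5,5): flips 2 -> legal
B mobility = 4
-- W to move --
(1,0): no bracket -> illegal
(1,1): flips 1 -> legal
(1,2): no bracket -> illegal
(1,3): flips 1 -> legal
(1,4): no bracket -> illegal
(2,0): no bracket -> illegal
(2,4): no bracket -> illegal
(3,0): no bracket -> illegal
(3,1): flips 1 -> legal
(3,4): no bracket -> illegal
(4,0): flips 3 -> legal
(5,0): no bracket -> illegal
(5,1): flips 1 -> legal
(5,2): no bracket -> illegal
(5,3): flips 1 -> legal
(5,4): no bracket -> illegal
W mobility = 6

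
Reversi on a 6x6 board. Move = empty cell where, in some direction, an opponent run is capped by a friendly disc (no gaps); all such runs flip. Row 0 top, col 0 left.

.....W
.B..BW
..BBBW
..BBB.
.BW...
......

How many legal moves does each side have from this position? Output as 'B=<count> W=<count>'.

Answer: B=3 W=7

Derivation:
-- B to move --
(0,4): no bracket -> illegal
(3,1): no bracket -> illegal
(3,5): no bracket -> illegal
(4,3): flips 1 -> legal
(5,1): flips 1 -> legal
(5,2): flips 1 -> legal
(5,3): no bracket -> illegal
B mobility = 3
-- W to move --
(0,0): no bracket -> illegal
(0,1): no bracket -> illegal
(0,2): no bracket -> illegal
(0,3): flips 1 -> legal
(0,4): no bracket -> illegal
(1,0): no bracket -> illegal
(1,2): flips 2 -> legal
(1,3): flips 1 -> legal
(2,0): no bracket -> illegal
(2,1): flips 3 -> legal
(3,0): no bracket -> illegal
(3,1): no bracket -> illegal
(3,5): no bracket -> illegal
(4,0): flips 1 -> legal
(4,3): flips 1 -> legal
(4,4): no bracket -> illegal
(4,5): no bracket -> illegal
(5,0): flips 4 -> legal
(5,1): no bracket -> illegal
(5,2): no bracket -> illegal
W mobility = 7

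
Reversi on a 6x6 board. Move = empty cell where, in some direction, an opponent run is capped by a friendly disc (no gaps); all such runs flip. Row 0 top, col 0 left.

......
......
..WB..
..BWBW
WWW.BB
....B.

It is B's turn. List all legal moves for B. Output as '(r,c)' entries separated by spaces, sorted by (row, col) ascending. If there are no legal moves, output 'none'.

Answer: (1,1) (1,2) (2,1) (2,5) (4,3) (5,0) (5,2)

Derivation:
(1,1): flips 2 -> legal
(1,2): flips 1 -> legal
(1,3): no bracket -> illegal
(2,1): flips 1 -> legal
(2,4): no bracket -> illegal
(2,5): flips 1 -> legal
(3,0): no bracket -> illegal
(3,1): no bracket -> illegal
(4,3): flips 1 -> legal
(5,0): flips 1 -> legal
(5,1): no bracket -> illegal
(5,2): flips 1 -> legal
(5,3): no bracket -> illegal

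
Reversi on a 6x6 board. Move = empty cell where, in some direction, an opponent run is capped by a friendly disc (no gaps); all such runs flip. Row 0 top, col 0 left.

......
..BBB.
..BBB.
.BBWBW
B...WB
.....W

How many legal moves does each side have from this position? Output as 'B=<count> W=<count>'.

-- B to move --
(2,5): flips 1 -> legal
(4,2): flips 1 -> legal
(4,3): flips 2 -> legal
(5,3): no bracket -> illegal
(5,4): flips 1 -> legal
B mobility = 4
-- W to move --
(0,1): no bracket -> illegal
(0,2): flips 2 -> legal
(0,3): flips 2 -> legal
(0,4): flips 3 -> legal
(0,5): no bracket -> illegal
(1,1): flips 1 -> legal
(1,5): flips 1 -> legal
(2,0): no bracket -> illegal
(2,1): no bracket -> illegal
(2,5): no bracket -> illegal
(3,0): flips 2 -> legal
(4,1): no bracket -> illegal
(4,2): no bracket -> illegal
(4,3): no bracket -> illegal
(5,0): no bracket -> illegal
(5,1): no bracket -> illegal
(5,4): no bracket -> illegal
W mobility = 6

Answer: B=4 W=6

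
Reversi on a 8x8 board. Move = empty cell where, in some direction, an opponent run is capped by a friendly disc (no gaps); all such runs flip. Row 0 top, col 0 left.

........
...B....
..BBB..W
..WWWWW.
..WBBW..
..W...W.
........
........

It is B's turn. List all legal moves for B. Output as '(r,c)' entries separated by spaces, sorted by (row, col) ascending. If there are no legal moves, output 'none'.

(1,6): no bracket -> illegal
(1,7): no bracket -> illegal
(2,1): flips 1 -> legal
(2,5): flips 1 -> legal
(2,6): flips 1 -> legal
(3,1): no bracket -> illegal
(3,7): no bracket -> illegal
(4,1): flips 2 -> legal
(4,6): flips 2 -> legal
(4,7): no bracket -> illegal
(5,1): flips 2 -> legal
(5,3): no bracket -> illegal
(5,4): no bracket -> illegal
(5,5): no bracket -> illegal
(5,7): no bracket -> illegal
(6,1): flips 1 -> legal
(6,2): flips 3 -> legal
(6,3): no bracket -> illegal
(6,5): no bracket -> illegal
(6,6): no bracket -> illegal
(6,7): flips 3 -> legal

Answer: (2,1) (2,5) (2,6) (4,1) (4,6) (5,1) (6,1) (6,2) (6,7)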